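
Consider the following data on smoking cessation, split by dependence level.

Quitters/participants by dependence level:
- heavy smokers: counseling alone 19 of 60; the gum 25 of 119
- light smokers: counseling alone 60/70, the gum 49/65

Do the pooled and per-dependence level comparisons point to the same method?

Heavy smokers: counseling alone 19/60 = 31.7%, the gum 25/119 = 21.0% → counseling alone
Light smokers: counseling alone 60/70 = 85.7%, the gum 49/65 = 75.4% → counseling alone
Overall: counseling alone 79/130 = 60.8%, the gum 74/184 = 40.2% → counseling alone
Counseling alone wins overall and in every dependence group — no reversal.

Yes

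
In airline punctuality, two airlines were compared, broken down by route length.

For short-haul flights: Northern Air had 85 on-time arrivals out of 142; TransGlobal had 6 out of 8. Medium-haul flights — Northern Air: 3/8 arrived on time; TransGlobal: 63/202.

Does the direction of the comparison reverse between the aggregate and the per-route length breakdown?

No

Short-haul: Northern Air 85/142 = 59.9%, TransGlobal 6/8 = 75.0% → TransGlobal
Medium-haul: Northern Air 3/8 = 37.5%, TransGlobal 63/202 = 31.2% → Northern Air
Overall: Northern Air 88/150 = 58.7%, TransGlobal 69/210 = 32.9% → Northern Air
Neither sweeps: Northern Air wins 1 of 2 groups, TransGlobal wins 1. Northern Air wins overall but not every group — no Simpson reversal.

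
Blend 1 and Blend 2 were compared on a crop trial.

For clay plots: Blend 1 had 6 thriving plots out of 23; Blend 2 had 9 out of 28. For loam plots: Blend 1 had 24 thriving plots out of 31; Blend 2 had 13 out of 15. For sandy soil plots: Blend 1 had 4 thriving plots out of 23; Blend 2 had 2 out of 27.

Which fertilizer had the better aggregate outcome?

Clay: Blend 1 6/23 = 26.1%, Blend 2 9/28 = 32.1% → Blend 2
Loam: Blend 1 24/31 = 77.4%, Blend 2 13/15 = 86.7% → Blend 2
Sandy soil: Blend 1 4/23 = 17.4%, Blend 2 2/27 = 7.4% → Blend 1
Overall: Blend 1 34/77 = 44.2%, Blend 2 24/70 = 34.3% → Blend 1
(Neither sweeps every soil group, but Blend 1 has the higher pooled rate.)

Blend 1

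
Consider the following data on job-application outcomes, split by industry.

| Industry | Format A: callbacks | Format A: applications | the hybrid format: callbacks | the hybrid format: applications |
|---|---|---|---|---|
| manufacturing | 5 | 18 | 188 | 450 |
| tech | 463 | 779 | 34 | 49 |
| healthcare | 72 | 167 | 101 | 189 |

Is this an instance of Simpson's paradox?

Yes

Manufacturing: Format A 5/18 = 27.8%, the hybrid format 188/450 = 41.8% → the hybrid format
Tech: Format A 463/779 = 59.4%, the hybrid format 34/49 = 69.4% → the hybrid format
Healthcare: Format A 72/167 = 43.1%, the hybrid format 101/189 = 53.4% → the hybrid format
Overall: Format A 540/964 = 56.0%, the hybrid format 323/688 = 46.9% → Format A
The hybrid format wins each industry group but Format A wins overall — the comparison reverses. The hybrid format's applications skew toward manufacturing, which has a lower base rate.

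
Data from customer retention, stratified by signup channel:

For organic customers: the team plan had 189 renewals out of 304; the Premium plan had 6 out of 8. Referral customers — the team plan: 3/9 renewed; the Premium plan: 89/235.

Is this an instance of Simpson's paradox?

Organic: the team plan 189/304 = 62.2%, the Premium plan 6/8 = 75.0% → the Premium plan
Referral: the team plan 3/9 = 33.3%, the Premium plan 89/235 = 37.9% → the Premium plan
Overall: the team plan 192/313 = 61.3%, the Premium plan 95/243 = 39.1% → the team plan
The Premium plan wins each signup group but the team plan wins overall — the comparison reverses. The Premium plan's customers skew toward referral, which has a lower base rate.

Yes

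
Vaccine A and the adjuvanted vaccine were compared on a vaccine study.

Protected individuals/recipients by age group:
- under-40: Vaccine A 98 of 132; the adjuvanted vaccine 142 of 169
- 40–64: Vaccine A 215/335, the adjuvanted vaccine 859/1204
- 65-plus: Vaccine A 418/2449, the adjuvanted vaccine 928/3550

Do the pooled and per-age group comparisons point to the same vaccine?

Under-40: Vaccine A 98/132 = 74.2%, the adjuvanted vaccine 142/169 = 84.0% → the adjuvanted vaccine
40–64: Vaccine A 215/335 = 64.2%, the adjuvanted vaccine 859/1204 = 71.3% → the adjuvanted vaccine
65-plus: Vaccine A 418/2449 = 17.1%, the adjuvanted vaccine 928/3550 = 26.1% → the adjuvanted vaccine
Overall: Vaccine A 731/2916 = 25.1%, the adjuvanted vaccine 1929/4923 = 39.2% → the adjuvanted vaccine
The adjuvanted vaccine wins overall and in every age group — no reversal.

Yes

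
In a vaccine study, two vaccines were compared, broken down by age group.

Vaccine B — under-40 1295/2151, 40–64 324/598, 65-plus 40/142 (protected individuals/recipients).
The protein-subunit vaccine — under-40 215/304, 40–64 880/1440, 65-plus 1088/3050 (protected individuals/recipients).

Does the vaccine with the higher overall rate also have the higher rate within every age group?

Under-40: Vaccine B 1295/2151 = 60.2%, the protein-subunit vaccine 215/304 = 70.7% → the protein-subunit vaccine
40–64: Vaccine B 324/598 = 54.2%, the protein-subunit vaccine 880/1440 = 61.1% → the protein-subunit vaccine
65-plus: Vaccine B 40/142 = 28.2%, the protein-subunit vaccine 1088/3050 = 35.7% → the protein-subunit vaccine
Overall: Vaccine B 1659/2891 = 57.4%, the protein-subunit vaccine 2183/4794 = 45.5% → Vaccine B
The protein-subunit vaccine wins each age group but Vaccine B wins overall — the comparison reverses. The protein-subunit vaccine's recipients skew toward 65-plus, which has a lower base rate.

No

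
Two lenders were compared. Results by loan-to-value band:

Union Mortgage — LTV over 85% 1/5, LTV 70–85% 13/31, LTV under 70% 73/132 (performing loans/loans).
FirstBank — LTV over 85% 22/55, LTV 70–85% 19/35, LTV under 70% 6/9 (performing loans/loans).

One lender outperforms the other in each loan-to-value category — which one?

LTV over 85%: Union Mortgage 1/5 = 20.0%, FirstBank 22/55 = 40.0% → FirstBank
LTV 70–85%: Union Mortgage 13/31 = 41.9%, FirstBank 19/35 = 54.3% → FirstBank
LTV under 70%: Union Mortgage 73/132 = 55.3%, FirstBank 6/9 = 66.7% → FirstBank
FirstBank has the higher rate in all 3 groups.

FirstBank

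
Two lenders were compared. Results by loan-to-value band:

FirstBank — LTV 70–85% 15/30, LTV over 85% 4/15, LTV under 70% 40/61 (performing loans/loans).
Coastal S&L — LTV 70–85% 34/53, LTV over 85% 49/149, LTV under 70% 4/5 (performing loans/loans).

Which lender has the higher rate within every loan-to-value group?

Coastal S&L

LTV 70–85%: FirstBank 15/30 = 50.0%, Coastal S&L 34/53 = 64.2% → Coastal S&L
LTV over 85%: FirstBank 4/15 = 26.7%, Coastal S&L 49/149 = 32.9% → Coastal S&L
LTV under 70%: FirstBank 40/61 = 65.6%, Coastal S&L 4/5 = 80.0% → Coastal S&L
Coastal S&L has the higher rate in all 3 groups.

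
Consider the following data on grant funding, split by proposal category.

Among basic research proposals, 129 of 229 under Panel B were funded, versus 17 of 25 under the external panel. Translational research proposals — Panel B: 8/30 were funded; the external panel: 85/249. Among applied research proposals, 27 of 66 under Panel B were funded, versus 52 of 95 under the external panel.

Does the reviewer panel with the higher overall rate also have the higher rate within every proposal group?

No

Basic research: Panel B 129/229 = 56.3%, the external panel 17/25 = 68.0% → the external panel
Translational research: Panel B 8/30 = 26.7%, the external panel 85/249 = 34.1% → the external panel
Applied research: Panel B 27/66 = 40.9%, the external panel 52/95 = 54.7% → the external panel
Overall: Panel B 164/325 = 50.5%, the external panel 154/369 = 41.7% → Panel B
The external panel wins each proposal group but Panel B wins overall — the comparison reverses. The external panel's proposals skew toward translational research, which has a lower base rate.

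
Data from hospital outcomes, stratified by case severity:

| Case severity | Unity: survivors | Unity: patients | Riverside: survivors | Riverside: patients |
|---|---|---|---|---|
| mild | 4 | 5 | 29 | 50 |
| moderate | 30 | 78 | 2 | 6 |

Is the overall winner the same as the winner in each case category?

Mild: Unity 4/5 = 80.0%, Riverside 29/50 = 58.0% → Unity
Moderate: Unity 30/78 = 38.5%, Riverside 2/6 = 33.3% → Unity
Overall: Unity 34/83 = 41.0%, Riverside 31/56 = 55.4% → Riverside
Unity wins each case group but Riverside wins overall — the comparison reverses. Unity's patients skew toward moderate, which has a lower base rate.

No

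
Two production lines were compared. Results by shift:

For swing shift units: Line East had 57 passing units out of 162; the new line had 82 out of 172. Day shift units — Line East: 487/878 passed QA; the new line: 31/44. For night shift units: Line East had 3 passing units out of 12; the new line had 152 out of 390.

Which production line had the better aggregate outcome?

Swing shift: Line East 57/162 = 35.2%, the new line 82/172 = 47.7% → the new line
Day shift: Line East 487/878 = 55.5%, the new line 31/44 = 70.5% → the new line
Night shift: Line East 3/12 = 25.0%, the new line 152/390 = 39.0% → the new line
Overall: Line East 547/1052 = 52.0%, the new line 265/606 = 43.7% → Line East
(The new line wins every shift group but Line East wins overall — the new line's units skew toward the low-rate night shift group.)

Line East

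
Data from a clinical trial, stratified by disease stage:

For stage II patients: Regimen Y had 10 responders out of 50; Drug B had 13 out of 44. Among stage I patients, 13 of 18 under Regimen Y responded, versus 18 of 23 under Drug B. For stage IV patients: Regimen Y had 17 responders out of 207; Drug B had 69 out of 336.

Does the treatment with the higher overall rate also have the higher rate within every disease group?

Yes

Stage II: Regimen Y 10/50 = 20.0%, Drug B 13/44 = 29.5% → Drug B
Stage I: Regimen Y 13/18 = 72.2%, Drug B 18/23 = 78.3% → Drug B
Stage IV: Regimen Y 17/207 = 8.2%, Drug B 69/336 = 20.5% → Drug B
Overall: Regimen Y 40/275 = 14.5%, Drug B 100/403 = 24.8% → Drug B
Drug B wins overall and in every disease group — no reversal.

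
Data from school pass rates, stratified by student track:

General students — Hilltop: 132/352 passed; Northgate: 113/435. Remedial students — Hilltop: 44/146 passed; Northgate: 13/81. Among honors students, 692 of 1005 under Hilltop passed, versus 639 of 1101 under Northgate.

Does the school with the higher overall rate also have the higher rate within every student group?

Yes

General: Hilltop 132/352 = 37.5%, Northgate 113/435 = 26.0% → Hilltop
Remedial: Hilltop 44/146 = 30.1%, Northgate 13/81 = 16.0% → Hilltop
Honors: Hilltop 692/1005 = 68.9%, Northgate 639/1101 = 58.0% → Hilltop
Overall: Hilltop 868/1503 = 57.8%, Northgate 765/1617 = 47.3% → Hilltop
Hilltop wins overall and in every student group — no reversal.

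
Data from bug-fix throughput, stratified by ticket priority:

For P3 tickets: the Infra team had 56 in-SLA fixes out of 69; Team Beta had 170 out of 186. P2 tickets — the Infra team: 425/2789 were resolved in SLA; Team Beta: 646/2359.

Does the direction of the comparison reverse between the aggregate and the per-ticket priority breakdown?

No

P3: the Infra team 56/69 = 81.2%, Team Beta 170/186 = 91.4% → Team Beta
P2: the Infra team 425/2789 = 15.2%, Team Beta 646/2359 = 27.4% → Team Beta
Overall: the Infra team 481/2858 = 16.8%, Team Beta 816/2545 = 32.1% → Team Beta
Team Beta wins overall and in every ticket group — no reversal.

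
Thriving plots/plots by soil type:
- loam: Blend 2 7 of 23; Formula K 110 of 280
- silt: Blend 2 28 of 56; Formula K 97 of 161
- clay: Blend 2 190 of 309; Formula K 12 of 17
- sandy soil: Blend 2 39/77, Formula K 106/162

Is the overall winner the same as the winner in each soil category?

No

Loam: Blend 2 7/23 = 30.4%, Formula K 110/280 = 39.3% → Formula K
Silt: Blend 2 28/56 = 50.0%, Formula K 97/161 = 60.2% → Formula K
Clay: Blend 2 190/309 = 61.5%, Formula K 12/17 = 70.6% → Formula K
Sandy soil: Blend 2 39/77 = 50.6%, Formula K 106/162 = 65.4% → Formula K
Overall: Blend 2 264/465 = 56.8%, Formula K 325/620 = 52.4% → Blend 2
Formula K wins each soil group but Blend 2 wins overall — the comparison reverses. Formula K's plots skew toward loam, which has a lower base rate.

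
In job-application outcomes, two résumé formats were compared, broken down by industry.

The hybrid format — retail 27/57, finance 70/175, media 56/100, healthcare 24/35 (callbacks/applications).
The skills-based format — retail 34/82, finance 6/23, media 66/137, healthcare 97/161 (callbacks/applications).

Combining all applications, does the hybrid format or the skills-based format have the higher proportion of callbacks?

the skills-based format

Retail: the hybrid format 27/57 = 47.4%, the skills-based format 34/82 = 41.5% → the hybrid format
Finance: the hybrid format 70/175 = 40.0%, the skills-based format 6/23 = 26.1% → the hybrid format
Media: the hybrid format 56/100 = 56.0%, the skills-based format 66/137 = 48.2% → the hybrid format
Healthcare: the hybrid format 24/35 = 68.6%, the skills-based format 97/161 = 60.2% → the hybrid format
Overall: the hybrid format 177/367 = 48.2%, the skills-based format 203/403 = 50.4% → the skills-based format
(The hybrid format wins every industry group but the skills-based format wins overall — the hybrid format's applications skew toward the low-rate finance group.)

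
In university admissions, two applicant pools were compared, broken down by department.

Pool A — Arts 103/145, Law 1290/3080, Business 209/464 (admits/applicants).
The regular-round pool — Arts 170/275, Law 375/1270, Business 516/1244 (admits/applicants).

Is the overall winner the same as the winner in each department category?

Yes

Arts: Pool A 103/145 = 71.0%, the regular-round pool 170/275 = 61.8% → Pool A
Law: Pool A 1290/3080 = 41.9%, the regular-round pool 375/1270 = 29.5% → Pool A
Business: Pool A 209/464 = 45.0%, the regular-round pool 516/1244 = 41.5% → Pool A
Overall: Pool A 1602/3689 = 43.4%, the regular-round pool 1061/2789 = 38.0% → Pool A
Pool A wins overall and in every department group — no reversal.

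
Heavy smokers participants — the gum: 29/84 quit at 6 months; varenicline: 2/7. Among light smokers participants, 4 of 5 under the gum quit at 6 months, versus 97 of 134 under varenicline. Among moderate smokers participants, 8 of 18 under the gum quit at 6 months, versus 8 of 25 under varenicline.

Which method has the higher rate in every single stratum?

the gum

Heavy smokers: the gum 29/84 = 34.5%, varenicline 2/7 = 28.6% → the gum
Light smokers: the gum 4/5 = 80.0%, varenicline 97/134 = 72.4% → the gum
Moderate smokers: the gum 8/18 = 44.4%, varenicline 8/25 = 32.0% → the gum
The gum has the higher rate in all 3 groups.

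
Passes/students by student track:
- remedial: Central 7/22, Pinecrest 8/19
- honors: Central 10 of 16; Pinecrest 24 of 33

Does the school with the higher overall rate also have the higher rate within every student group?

Yes

Remedial: Central 7/22 = 31.8%, Pinecrest 8/19 = 42.1% → Pinecrest
Honors: Central 10/16 = 62.5%, Pinecrest 24/33 = 72.7% → Pinecrest
Overall: Central 17/38 = 44.7%, Pinecrest 32/52 = 61.5% → Pinecrest
Pinecrest wins overall and in every student group — no reversal.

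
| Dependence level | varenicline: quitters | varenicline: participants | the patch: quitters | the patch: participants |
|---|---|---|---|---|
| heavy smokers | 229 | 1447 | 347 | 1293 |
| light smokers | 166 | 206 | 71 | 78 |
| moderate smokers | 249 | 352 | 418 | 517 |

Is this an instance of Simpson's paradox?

Heavy smokers: varenicline 229/1447 = 15.8%, the patch 347/1293 = 26.8% → the patch
Light smokers: varenicline 166/206 = 80.6%, the patch 71/78 = 91.0% → the patch
Moderate smokers: varenicline 249/352 = 70.7%, the patch 418/517 = 80.9% → the patch
Overall: varenicline 644/2005 = 32.1%, the patch 836/1888 = 44.3% → the patch
The patch wins overall and in every dependence group — no reversal.

No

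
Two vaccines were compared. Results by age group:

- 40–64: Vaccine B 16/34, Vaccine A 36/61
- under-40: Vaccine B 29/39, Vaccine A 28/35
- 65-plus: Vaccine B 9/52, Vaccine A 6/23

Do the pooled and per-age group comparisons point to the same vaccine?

40–64: Vaccine B 16/34 = 47.1%, Vaccine A 36/61 = 59.0% → Vaccine A
Under-40: Vaccine B 29/39 = 74.4%, Vaccine A 28/35 = 80.0% → Vaccine A
65-plus: Vaccine B 9/52 = 17.3%, Vaccine A 6/23 = 26.1% → Vaccine A
Overall: Vaccine B 54/125 = 43.2%, Vaccine A 70/119 = 58.8% → Vaccine A
Vaccine A wins overall and in every age group — no reversal.

Yes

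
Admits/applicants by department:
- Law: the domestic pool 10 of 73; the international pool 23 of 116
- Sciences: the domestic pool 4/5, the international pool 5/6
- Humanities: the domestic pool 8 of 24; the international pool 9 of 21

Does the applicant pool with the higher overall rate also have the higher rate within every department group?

Yes

Law: the domestic pool 10/73 = 13.7%, the international pool 23/116 = 19.8% → the international pool
Sciences: the domestic pool 4/5 = 80.0%, the international pool 5/6 = 83.3% → the international pool
Humanities: the domestic pool 8/24 = 33.3%, the international pool 9/21 = 42.9% → the international pool
Overall: the domestic pool 22/102 = 21.6%, the international pool 37/143 = 25.9% → the international pool
The international pool wins overall and in every department group — no reversal.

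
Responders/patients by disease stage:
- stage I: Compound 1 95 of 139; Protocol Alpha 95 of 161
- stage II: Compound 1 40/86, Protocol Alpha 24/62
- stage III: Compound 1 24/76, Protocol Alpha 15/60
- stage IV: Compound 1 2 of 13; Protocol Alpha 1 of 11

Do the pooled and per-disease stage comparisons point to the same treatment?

Yes

Stage I: Compound 1 95/139 = 68.3%, Protocol Alpha 95/161 = 59.0% → Compound 1
Stage II: Compound 1 40/86 = 46.5%, Protocol Alpha 24/62 = 38.7% → Compound 1
Stage III: Compound 1 24/76 = 31.6%, Protocol Alpha 15/60 = 25.0% → Compound 1
Stage IV: Compound 1 2/13 = 15.4%, Protocol Alpha 1/11 = 9.1% → Compound 1
Overall: Compound 1 161/314 = 51.3%, Protocol Alpha 135/294 = 45.9% → Compound 1
Compound 1 wins overall and in every disease group — no reversal.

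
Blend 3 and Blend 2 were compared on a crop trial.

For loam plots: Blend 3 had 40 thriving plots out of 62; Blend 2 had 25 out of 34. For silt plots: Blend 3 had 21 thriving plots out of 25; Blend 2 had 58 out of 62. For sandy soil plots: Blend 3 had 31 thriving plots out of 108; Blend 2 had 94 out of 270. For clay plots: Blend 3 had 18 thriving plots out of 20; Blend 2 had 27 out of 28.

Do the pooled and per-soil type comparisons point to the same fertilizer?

Loam: Blend 3 40/62 = 64.5%, Blend 2 25/34 = 73.5% → Blend 2
Silt: Blend 3 21/25 = 84.0%, Blend 2 58/62 = 93.5% → Blend 2
Sandy soil: Blend 3 31/108 = 28.7%, Blend 2 94/270 = 34.8% → Blend 2
Clay: Blend 3 18/20 = 90.0%, Blend 2 27/28 = 96.4% → Blend 2
Overall: Blend 3 110/215 = 51.2%, Blend 2 204/394 = 51.8% → Blend 2
Blend 2 wins overall and in every soil group — no reversal.

Yes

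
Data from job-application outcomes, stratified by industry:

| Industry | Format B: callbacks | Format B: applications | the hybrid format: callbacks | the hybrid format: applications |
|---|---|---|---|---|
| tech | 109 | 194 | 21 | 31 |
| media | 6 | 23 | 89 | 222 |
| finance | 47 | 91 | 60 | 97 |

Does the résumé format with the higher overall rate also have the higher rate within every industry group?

Tech: Format B 109/194 = 56.2%, the hybrid format 21/31 = 67.7% → the hybrid format
Media: Format B 6/23 = 26.1%, the hybrid format 89/222 = 40.1% → the hybrid format
Finance: Format B 47/91 = 51.6%, the hybrid format 60/97 = 61.9% → the hybrid format
Overall: Format B 162/308 = 52.6%, the hybrid format 170/350 = 48.6% → Format B
The hybrid format wins each industry group but Format B wins overall — the comparison reverses. The hybrid format's applications skew toward media, which has a lower base rate.

No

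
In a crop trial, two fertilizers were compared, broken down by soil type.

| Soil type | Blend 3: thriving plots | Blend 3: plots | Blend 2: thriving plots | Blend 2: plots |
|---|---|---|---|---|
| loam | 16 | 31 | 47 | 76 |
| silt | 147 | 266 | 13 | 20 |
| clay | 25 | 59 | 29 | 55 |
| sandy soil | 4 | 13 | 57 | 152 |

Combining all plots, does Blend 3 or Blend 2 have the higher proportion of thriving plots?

Blend 3

Loam: Blend 3 16/31 = 51.6%, Blend 2 47/76 = 61.8% → Blend 2
Silt: Blend 3 147/266 = 55.3%, Blend 2 13/20 = 65.0% → Blend 2
Clay: Blend 3 25/59 = 42.4%, Blend 2 29/55 = 52.7% → Blend 2
Sandy soil: Blend 3 4/13 = 30.8%, Blend 2 57/152 = 37.5% → Blend 2
Overall: Blend 3 192/369 = 52.0%, Blend 2 146/303 = 48.2% → Blend 3
(Blend 2 wins every soil group but Blend 3 wins overall — Blend 2's plots skew toward the low-rate sandy soil group.)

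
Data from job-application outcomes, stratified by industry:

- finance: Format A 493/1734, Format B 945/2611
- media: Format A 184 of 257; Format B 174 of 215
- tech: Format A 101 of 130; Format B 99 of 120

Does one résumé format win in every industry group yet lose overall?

No

Finance: Format A 493/1734 = 28.4%, Format B 945/2611 = 36.2% → Format B
Media: Format A 184/257 = 71.6%, Format B 174/215 = 80.9% → Format B
Tech: Format A 101/130 = 77.7%, Format B 99/120 = 82.5% → Format B
Overall: Format A 778/2121 = 36.7%, Format B 1218/2946 = 41.3% → Format B
Format B wins overall and in every industry group — no reversal.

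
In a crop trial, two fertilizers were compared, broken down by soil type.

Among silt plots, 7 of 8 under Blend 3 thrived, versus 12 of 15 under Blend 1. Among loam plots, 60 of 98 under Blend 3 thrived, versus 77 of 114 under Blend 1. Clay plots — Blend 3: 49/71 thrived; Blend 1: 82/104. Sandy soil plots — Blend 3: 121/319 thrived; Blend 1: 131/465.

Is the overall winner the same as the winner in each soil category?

Silt: Blend 3 7/8 = 87.5%, Blend 1 12/15 = 80.0% → Blend 3
Loam: Blend 3 60/98 = 61.2%, Blend 1 77/114 = 67.5% → Blend 1
Clay: Blend 3 49/71 = 69.0%, Blend 1 82/104 = 78.8% → Blend 1
Sandy soil: Blend 3 121/319 = 37.9%, Blend 1 131/465 = 28.2% → Blend 3
Overall: Blend 3 237/496 = 47.8%, Blend 1 302/698 = 43.3% → Blend 3
Neither sweeps: Blend 3 wins 2 of 4 groups, Blend 1 wins 2. Blend 3 wins overall but not every group — no Simpson reversal.

No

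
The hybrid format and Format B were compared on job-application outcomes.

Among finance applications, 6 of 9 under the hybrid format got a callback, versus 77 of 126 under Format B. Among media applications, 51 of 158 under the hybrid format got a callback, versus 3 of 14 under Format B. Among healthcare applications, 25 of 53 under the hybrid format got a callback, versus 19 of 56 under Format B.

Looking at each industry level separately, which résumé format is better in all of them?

the hybrid format

Finance: the hybrid format 6/9 = 66.7%, Format B 77/126 = 61.1% → the hybrid format
Media: the hybrid format 51/158 = 32.3%, Format B 3/14 = 21.4% → the hybrid format
Healthcare: the hybrid format 25/53 = 47.2%, Format B 19/56 = 33.9% → the hybrid format
The hybrid format has the higher rate in all 3 groups.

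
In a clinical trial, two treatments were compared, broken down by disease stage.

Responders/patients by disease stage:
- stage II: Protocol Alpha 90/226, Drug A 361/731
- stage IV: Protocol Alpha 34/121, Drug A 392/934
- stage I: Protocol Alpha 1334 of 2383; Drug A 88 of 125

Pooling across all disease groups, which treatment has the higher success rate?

Protocol Alpha

Stage II: Protocol Alpha 90/226 = 39.8%, Drug A 361/731 = 49.4% → Drug A
Stage IV: Protocol Alpha 34/121 = 28.1%, Drug A 392/934 = 42.0% → Drug A
Stage I: Protocol Alpha 1334/2383 = 56.0%, Drug A 88/125 = 70.4% → Drug A
Overall: Protocol Alpha 1458/2730 = 53.4%, Drug A 841/1790 = 47.0% → Protocol Alpha
(Drug A wins every disease group but Protocol Alpha wins overall — Drug A's patients skew toward the low-rate stage IV group.)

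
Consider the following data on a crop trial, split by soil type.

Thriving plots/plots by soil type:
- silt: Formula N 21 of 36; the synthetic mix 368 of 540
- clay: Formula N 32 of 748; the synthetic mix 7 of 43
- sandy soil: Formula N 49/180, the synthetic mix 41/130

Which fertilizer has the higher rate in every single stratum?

Silt: Formula N 21/36 = 58.3%, the synthetic mix 368/540 = 68.1% → the synthetic mix
Clay: Formula N 32/748 = 4.3%, the synthetic mix 7/43 = 16.3% → the synthetic mix
Sandy soil: Formula N 49/180 = 27.2%, the synthetic mix 41/130 = 31.5% → the synthetic mix
The synthetic mix has the higher rate in all 3 groups.

the synthetic mix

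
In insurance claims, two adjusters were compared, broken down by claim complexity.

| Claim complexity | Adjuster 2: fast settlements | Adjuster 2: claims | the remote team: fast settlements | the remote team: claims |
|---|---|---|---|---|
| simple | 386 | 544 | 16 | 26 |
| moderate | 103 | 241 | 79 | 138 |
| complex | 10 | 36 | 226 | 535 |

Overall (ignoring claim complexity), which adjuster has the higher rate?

Adjuster 2

Simple: Adjuster 2 386/544 = 71.0%, the remote team 16/26 = 61.5% → Adjuster 2
Moderate: Adjuster 2 103/241 = 42.7%, the remote team 79/138 = 57.2% → the remote team
Complex: Adjuster 2 10/36 = 27.8%, the remote team 226/535 = 42.2% → the remote team
Overall: Adjuster 2 499/821 = 60.8%, the remote team 321/699 = 45.9% → Adjuster 2
(Neither sweeps every claim group, but Adjuster 2 has the higher pooled rate.)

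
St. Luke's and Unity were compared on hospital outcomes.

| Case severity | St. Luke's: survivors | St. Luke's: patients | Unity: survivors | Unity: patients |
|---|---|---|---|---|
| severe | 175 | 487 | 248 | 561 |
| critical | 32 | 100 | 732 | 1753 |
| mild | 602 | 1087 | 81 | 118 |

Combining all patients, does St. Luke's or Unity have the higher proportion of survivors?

Severe: St. Luke's 175/487 = 35.9%, Unity 248/561 = 44.2% → Unity
Critical: St. Luke's 32/100 = 32.0%, Unity 732/1753 = 41.8% → Unity
Mild: St. Luke's 602/1087 = 55.4%, Unity 81/118 = 68.6% → Unity
Overall: St. Luke's 809/1674 = 48.3%, Unity 1061/2432 = 43.6% → St. Luke's
(Unity wins every case group but St. Luke's wins overall — Unity's patients skew toward the low-rate critical group.)

St. Luke's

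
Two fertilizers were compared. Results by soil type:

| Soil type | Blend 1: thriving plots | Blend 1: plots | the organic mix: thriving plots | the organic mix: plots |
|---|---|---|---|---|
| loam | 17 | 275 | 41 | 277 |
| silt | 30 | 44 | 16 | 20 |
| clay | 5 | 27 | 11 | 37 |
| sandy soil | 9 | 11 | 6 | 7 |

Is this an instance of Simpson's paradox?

No

Loam: Blend 1 17/275 = 6.2%, the organic mix 41/277 = 14.8% → the organic mix
Silt: Blend 1 30/44 = 68.2%, the organic mix 16/20 = 80.0% → the organic mix
Clay: Blend 1 5/27 = 18.5%, the organic mix 11/37 = 29.7% → the organic mix
Sandy soil: Blend 1 9/11 = 81.8%, the organic mix 6/7 = 85.7% → the organic mix
Overall: Blend 1 61/357 = 17.1%, the organic mix 74/341 = 21.7% → the organic mix
The organic mix wins overall and in every soil group — no reversal.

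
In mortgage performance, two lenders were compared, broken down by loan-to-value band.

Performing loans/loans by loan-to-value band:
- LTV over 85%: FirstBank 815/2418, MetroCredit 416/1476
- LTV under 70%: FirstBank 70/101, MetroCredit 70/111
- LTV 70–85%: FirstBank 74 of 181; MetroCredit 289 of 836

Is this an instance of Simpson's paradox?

No

LTV over 85%: FirstBank 815/2418 = 33.7%, MetroCredit 416/1476 = 28.2% → FirstBank
LTV under 70%: FirstBank 70/101 = 69.3%, MetroCredit 70/111 = 63.1% → FirstBank
LTV 70–85%: FirstBank 74/181 = 40.9%, MetroCredit 289/836 = 34.6% → FirstBank
Overall: FirstBank 959/2700 = 35.5%, MetroCredit 775/2423 = 32.0% → FirstBank
FirstBank wins overall and in every loan-to-value group — no reversal.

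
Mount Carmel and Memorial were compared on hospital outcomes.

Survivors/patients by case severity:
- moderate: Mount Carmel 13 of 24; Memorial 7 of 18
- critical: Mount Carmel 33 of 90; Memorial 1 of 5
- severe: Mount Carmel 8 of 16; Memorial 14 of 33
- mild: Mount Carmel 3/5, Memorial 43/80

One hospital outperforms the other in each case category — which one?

Mount Carmel

Moderate: Mount Carmel 13/24 = 54.2%, Memorial 7/18 = 38.9% → Mount Carmel
Critical: Mount Carmel 33/90 = 36.7%, Memorial 1/5 = 20.0% → Mount Carmel
Severe: Mount Carmel 8/16 = 50.0%, Memorial 14/33 = 42.4% → Mount Carmel
Mild: Mount Carmel 3/5 = 60.0%, Memorial 43/80 = 53.8% → Mount Carmel
Mount Carmel has the higher rate in all 4 groups.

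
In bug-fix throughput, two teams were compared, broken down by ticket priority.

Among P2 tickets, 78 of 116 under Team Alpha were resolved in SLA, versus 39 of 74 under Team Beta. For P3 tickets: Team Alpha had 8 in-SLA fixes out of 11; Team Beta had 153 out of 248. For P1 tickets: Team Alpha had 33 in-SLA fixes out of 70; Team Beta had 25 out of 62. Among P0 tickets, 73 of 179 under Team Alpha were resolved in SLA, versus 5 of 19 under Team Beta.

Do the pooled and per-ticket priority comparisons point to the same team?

P2: Team Alpha 78/116 = 67.2%, Team Beta 39/74 = 52.7% → Team Alpha
P3: Team Alpha 8/11 = 72.7%, Team Beta 153/248 = 61.7% → Team Alpha
P1: Team Alpha 33/70 = 47.1%, Team Beta 25/62 = 40.3% → Team Alpha
P0: Team Alpha 73/179 = 40.8%, Team Beta 5/19 = 26.3% → Team Alpha
Overall: Team Alpha 192/376 = 51.1%, Team Beta 222/403 = 55.1% → Team Beta
Team Alpha wins each ticket group but Team Beta wins overall — the comparison reverses. Team Alpha's tickets skew toward P0, which has a lower base rate.

No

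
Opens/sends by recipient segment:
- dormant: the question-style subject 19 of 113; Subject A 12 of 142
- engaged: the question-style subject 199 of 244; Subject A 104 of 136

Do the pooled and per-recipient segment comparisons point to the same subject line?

Yes

Dormant: the question-style subject 19/113 = 16.8%, Subject A 12/142 = 8.5% → the question-style subject
Engaged: the question-style subject 199/244 = 81.6%, Subject A 104/136 = 76.5% → the question-style subject
Overall: the question-style subject 218/357 = 61.1%, Subject A 116/278 = 41.7% → the question-style subject
The question-style subject wins overall and in every recipient group — no reversal.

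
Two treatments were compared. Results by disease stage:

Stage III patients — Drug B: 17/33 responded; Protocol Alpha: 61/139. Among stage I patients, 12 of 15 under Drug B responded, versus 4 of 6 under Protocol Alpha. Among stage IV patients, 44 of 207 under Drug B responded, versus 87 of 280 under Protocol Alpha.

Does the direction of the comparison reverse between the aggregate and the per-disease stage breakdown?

No

Stage III: Drug B 17/33 = 51.5%, Protocol Alpha 61/139 = 43.9% → Drug B
Stage I: Drug B 12/15 = 80.0%, Protocol Alpha 4/6 = 66.7% → Drug B
Stage IV: Drug B 44/207 = 21.3%, Protocol Alpha 87/280 = 31.1% → Protocol Alpha
Overall: Drug B 73/255 = 28.6%, Protocol Alpha 152/425 = 35.8% → Protocol Alpha
Neither sweeps: Drug B wins 2 of 3 groups, Protocol Alpha wins 1. Protocol Alpha wins overall but not every group — no Simpson reversal.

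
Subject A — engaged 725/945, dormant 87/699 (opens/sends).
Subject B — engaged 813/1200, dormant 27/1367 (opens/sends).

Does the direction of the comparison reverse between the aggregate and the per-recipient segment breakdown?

Engaged: Subject A 725/945 = 76.7%, Subject B 813/1200 = 67.8% → Subject A
Dormant: Subject A 87/699 = 12.4%, Subject B 27/1367 = 2.0% → Subject A
Overall: Subject A 812/1644 = 49.4%, Subject B 840/2567 = 32.7% → Subject A
Subject A wins overall and in every recipient group — no reversal.

No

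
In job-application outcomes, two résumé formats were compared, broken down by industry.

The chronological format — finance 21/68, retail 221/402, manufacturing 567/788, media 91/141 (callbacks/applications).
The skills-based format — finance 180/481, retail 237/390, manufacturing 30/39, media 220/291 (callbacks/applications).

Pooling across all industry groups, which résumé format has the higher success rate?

the chronological format

Finance: the chronological format 21/68 = 30.9%, the skills-based format 180/481 = 37.4% → the skills-based format
Retail: the chronological format 221/402 = 55.0%, the skills-based format 237/390 = 60.8% → the skills-based format
Manufacturing: the chronological format 567/788 = 72.0%, the skills-based format 30/39 = 76.9% → the skills-based format
Media: the chronological format 91/141 = 64.5%, the skills-based format 220/291 = 75.6% → the skills-based format
Overall: the chronological format 900/1399 = 64.3%, the skills-based format 667/1201 = 55.5% → the chronological format
(The skills-based format wins every industry group but the chronological format wins overall — the skills-based format's applications skew toward the low-rate finance group.)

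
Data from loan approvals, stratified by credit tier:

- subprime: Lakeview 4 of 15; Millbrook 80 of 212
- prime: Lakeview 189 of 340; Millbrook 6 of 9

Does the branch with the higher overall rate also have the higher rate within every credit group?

No

Subprime: Lakeview 4/15 = 26.7%, Millbrook 80/212 = 37.7% → Millbrook
Prime: Lakeview 189/340 = 55.6%, Millbrook 6/9 = 66.7% → Millbrook
Overall: Lakeview 193/355 = 54.4%, Millbrook 86/221 = 38.9% → Lakeview
Millbrook wins each credit group but Lakeview wins overall — the comparison reverses. Millbrook's applications skew toward subprime, which has a lower base rate.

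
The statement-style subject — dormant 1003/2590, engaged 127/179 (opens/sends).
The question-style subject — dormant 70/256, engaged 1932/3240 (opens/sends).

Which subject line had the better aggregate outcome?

Dormant: the statement-style subject 1003/2590 = 38.7%, the question-style subject 70/256 = 27.3% → the statement-style subject
Engaged: the statement-style subject 127/179 = 70.9%, the question-style subject 1932/3240 = 59.6% → the statement-style subject
Overall: the statement-style subject 1130/2769 = 40.8%, the question-style subject 2002/3496 = 57.3% → the question-style subject
(The statement-style subject wins every recipient group but the question-style subject wins overall — the statement-style subject's sends skew toward the low-rate dormant group.)

the question-style subject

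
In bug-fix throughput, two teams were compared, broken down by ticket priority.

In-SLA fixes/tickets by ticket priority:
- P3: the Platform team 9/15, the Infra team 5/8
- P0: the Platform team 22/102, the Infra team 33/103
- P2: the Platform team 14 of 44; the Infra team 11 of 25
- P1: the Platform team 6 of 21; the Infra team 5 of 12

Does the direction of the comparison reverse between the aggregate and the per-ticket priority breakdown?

P3: the Platform team 9/15 = 60.0%, the Infra team 5/8 = 62.5% → the Infra team
P0: the Platform team 22/102 = 21.6%, the Infra team 33/103 = 32.0% → the Infra team
P2: the Platform team 14/44 = 31.8%, the Infra team 11/25 = 44.0% → the Infra team
P1: the Platform team 6/21 = 28.6%, the Infra team 5/12 = 41.7% → the Infra team
Overall: the Platform team 51/182 = 28.0%, the Infra team 54/148 = 36.5% → the Infra team
The Infra team wins overall and in every ticket group — no reversal.

No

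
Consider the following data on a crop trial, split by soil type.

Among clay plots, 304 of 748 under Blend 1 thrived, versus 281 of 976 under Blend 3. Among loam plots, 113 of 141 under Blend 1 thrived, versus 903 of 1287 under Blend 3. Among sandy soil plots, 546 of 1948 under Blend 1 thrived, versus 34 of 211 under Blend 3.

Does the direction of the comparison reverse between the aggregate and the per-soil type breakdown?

Clay: Blend 1 304/748 = 40.6%, Blend 3 281/976 = 28.8% → Blend 1
Loam: Blend 1 113/141 = 80.1%, Blend 3 903/1287 = 70.2% → Blend 1
Sandy soil: Blend 1 546/1948 = 28.0%, Blend 3 34/211 = 16.1% → Blend 1
Overall: Blend 1 963/2837 = 33.9%, Blend 3 1218/2474 = 49.2% → Blend 3
Blend 1 wins each soil group but Blend 3 wins overall — the comparison reverses. Blend 1's plots skew toward sandy soil, which has a lower base rate.

Yes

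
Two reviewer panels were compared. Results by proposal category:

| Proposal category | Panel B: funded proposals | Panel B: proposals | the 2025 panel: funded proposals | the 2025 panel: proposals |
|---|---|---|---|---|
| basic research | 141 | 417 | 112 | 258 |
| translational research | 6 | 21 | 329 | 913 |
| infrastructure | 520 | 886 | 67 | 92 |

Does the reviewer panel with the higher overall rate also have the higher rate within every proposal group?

No

Basic research: Panel B 141/417 = 33.8%, the 2025 panel 112/258 = 43.4% → the 2025 panel
Translational research: Panel B 6/21 = 28.6%, the 2025 panel 329/913 = 36.0% → the 2025 panel
Infrastructure: Panel B 520/886 = 58.7%, the 2025 panel 67/92 = 72.8% → the 2025 panel
Overall: Panel B 667/1324 = 50.4%, the 2025 panel 508/1263 = 40.2% → Panel B
The 2025 panel wins each proposal group but Panel B wins overall — the comparison reverses. The 2025 panel's proposals skew toward translational research, which has a lower base rate.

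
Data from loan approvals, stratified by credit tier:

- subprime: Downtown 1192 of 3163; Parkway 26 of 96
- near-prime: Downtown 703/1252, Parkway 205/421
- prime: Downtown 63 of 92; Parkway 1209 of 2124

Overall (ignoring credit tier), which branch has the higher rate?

Parkway

Subprime: Downtown 1192/3163 = 37.7%, Parkway 26/96 = 27.1% → Downtown
Near-prime: Downtown 703/1252 = 56.2%, Parkway 205/421 = 48.7% → Downtown
Prime: Downtown 63/92 = 68.5%, Parkway 1209/2124 = 56.9% → Downtown
Overall: Downtown 1958/4507 = 43.4%, Parkway 1440/2641 = 54.5% → Parkway
(Downtown wins every credit group but Parkway wins overall — Downtown's applications skew toward the low-rate subprime group.)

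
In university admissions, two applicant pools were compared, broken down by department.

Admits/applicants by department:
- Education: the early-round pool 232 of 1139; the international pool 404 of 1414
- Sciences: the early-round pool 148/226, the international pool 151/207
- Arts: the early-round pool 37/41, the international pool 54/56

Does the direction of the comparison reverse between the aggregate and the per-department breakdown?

Education: the early-round pool 232/1139 = 20.4%, the international pool 404/1414 = 28.6% → the international pool
Sciences: the early-round pool 148/226 = 65.5%, the international pool 151/207 = 72.9% → the international pool
Arts: the early-round pool 37/41 = 90.2%, the international pool 54/56 = 96.4% → the international pool
Overall: the early-round pool 417/1406 = 29.7%, the international pool 609/1677 = 36.3% → the international pool
The international pool wins overall and in every department group — no reversal.

No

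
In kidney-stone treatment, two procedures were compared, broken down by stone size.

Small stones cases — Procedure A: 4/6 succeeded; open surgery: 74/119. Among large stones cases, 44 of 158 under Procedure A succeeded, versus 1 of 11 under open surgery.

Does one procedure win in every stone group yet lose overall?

Small stones: Procedure A 4/6 = 66.7%, open surgery 74/119 = 62.2% → Procedure A
Large stones: Procedure A 44/158 = 27.8%, open surgery 1/11 = 9.1% → Procedure A
Overall: Procedure A 48/164 = 29.3%, open surgery 75/130 = 57.7% → open surgery
Procedure A wins each stone group but open surgery wins overall — the comparison reverses. Procedure A's cases skew toward large stones, which has a lower base rate.

Yes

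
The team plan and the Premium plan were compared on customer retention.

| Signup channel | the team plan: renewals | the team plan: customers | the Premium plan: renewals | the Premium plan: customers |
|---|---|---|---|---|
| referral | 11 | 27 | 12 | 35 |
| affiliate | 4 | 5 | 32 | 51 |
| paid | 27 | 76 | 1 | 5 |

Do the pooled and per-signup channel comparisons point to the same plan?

No

Referral: the team plan 11/27 = 40.7%, the Premium plan 12/35 = 34.3% → the team plan
Affiliate: the team plan 4/5 = 80.0%, the Premium plan 32/51 = 62.7% → the team plan
Paid: the team plan 27/76 = 35.5%, the Premium plan 1/5 = 20.0% → the team plan
Overall: the team plan 42/108 = 38.9%, the Premium plan 45/91 = 49.5% → the Premium plan
The team plan wins each signup group but the Premium plan wins overall — the comparison reverses. The team plan's customers skew toward paid, which has a lower base rate.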